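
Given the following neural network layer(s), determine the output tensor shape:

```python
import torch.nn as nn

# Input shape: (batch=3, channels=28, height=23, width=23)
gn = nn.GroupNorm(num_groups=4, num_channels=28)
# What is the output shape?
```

Input: (3, 28, 23, 23) -> Output: (3, 28, 23, 23)

Answer: (3, 28, 23, 23)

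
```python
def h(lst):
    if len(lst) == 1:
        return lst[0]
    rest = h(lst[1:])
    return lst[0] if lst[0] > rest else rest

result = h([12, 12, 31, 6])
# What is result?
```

Recursive max over [12, 12, 31, 6] = 31

Answer: 31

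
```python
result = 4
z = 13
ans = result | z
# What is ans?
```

Trace:
`result = 4` → result = 4
`z = 13` → z = 13
`ans = result | z` → ans = 13
So ans = 13

Answer: 13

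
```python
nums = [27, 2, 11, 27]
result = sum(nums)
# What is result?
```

Trace:
`nums = [27, 2, 11, 27]` → nums = [27, 2, 11, 27]
`result = sum(nums)` → result = 67
So result = 67

Answer: 67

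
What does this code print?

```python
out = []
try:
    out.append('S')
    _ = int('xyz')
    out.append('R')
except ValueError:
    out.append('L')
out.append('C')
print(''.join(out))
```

Execution trace: 'S' (try body) → 'L' (except ValueError) → 'C' (after the try/except). Output: SLC

Answer: SLC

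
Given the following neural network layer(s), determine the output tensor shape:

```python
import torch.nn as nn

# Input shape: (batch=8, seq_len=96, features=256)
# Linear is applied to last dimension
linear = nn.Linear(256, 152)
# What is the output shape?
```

Input: (8, 96, 256) -> Output: (8, 96, 152)

Answer: (8, 96, 152)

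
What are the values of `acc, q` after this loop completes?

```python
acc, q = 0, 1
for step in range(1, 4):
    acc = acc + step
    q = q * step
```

Sum and factorial of 1 to 3
`acc, q` takes the values: (0, 1) → (1, 1) → (3, 1) → (3, 2) → (6, 2) → (6, 6)

Answer: 6, 6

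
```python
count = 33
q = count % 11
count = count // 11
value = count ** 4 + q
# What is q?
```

Trace:
`count = 33` → count = 33
`q = count % 11` → q = 0
`count = count // 11` → count = 3
`value = count ** 4 + q` → value = 81
So q = 0

Answer: 0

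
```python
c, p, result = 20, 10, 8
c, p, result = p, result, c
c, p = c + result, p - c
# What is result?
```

Trace:
`c, p, result = 20, 10, 8` → c = 20; p = 10; result = 8
`c, p, result = p, result, c` → c = 10; p = 8; result = 20
`c, p = c + result, p - c` → c = 30; p = -2
So result = 20

Answer: 20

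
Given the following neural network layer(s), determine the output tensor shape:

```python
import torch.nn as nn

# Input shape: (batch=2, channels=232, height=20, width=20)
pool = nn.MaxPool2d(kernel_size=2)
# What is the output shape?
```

Input: (2, 232, 20, 20) -> Output: (2, 232, 10, 10)

Answer: (2, 232, 10, 10)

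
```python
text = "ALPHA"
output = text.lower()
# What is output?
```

Trace:
`text = "ALPHA"` → text = 'ALPHA'
`output = text.lower()` → output = 'alpha'
So output = 'alpha'

Answer: 'alpha'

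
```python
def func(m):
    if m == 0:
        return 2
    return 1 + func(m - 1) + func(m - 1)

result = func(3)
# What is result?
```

func(m) = 1 + 2·func(m-1), func(0)=2. Closed form: (2+1)·2^3 - 1 = 23.

Answer: 23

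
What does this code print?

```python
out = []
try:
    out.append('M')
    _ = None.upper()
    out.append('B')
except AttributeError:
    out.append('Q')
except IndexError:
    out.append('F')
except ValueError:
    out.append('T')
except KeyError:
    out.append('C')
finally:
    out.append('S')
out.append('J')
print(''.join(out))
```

Execution trace: 'M' (try body) → 'Q' (except AttributeError) → 'S' (finally) → 'J' (after the try/except). Output: MQSJ

Answer: MQSJ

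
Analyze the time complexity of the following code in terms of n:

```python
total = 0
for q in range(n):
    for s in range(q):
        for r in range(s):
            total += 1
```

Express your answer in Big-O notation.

Each loop level contributes: n × n × n. Multiplying the contributions gives O(n^3).

Answer: O(n^3)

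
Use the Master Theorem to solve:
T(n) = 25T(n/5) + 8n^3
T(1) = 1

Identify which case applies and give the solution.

a=25, b=5, f(n)=8n^3. log_5(25) = 2. Since c=3 > 2 and the regularity condition holds (25(n/5)^3 = (25/5^3)n^3 with 25/5^3 < 1), Case 3 applies: T(n) = Θ(f(n)) = O(n^3).

Answer: O(n^3) - Case 3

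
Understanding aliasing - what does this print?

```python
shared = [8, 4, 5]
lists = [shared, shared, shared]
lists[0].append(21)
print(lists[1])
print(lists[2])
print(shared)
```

Key concept: list of same reference.
Step by step:
`shared = [8, 4, 5]` → shared = [8, 4, 5]
`lists = [shared, shared, shared]` → lists = [[8, 4, 5], [8, 4, 5], [8, 4, 5]]
`lists[0].append(21)` → shared = [8, 4, 5, 21]; lists = [[8, 4, 5, 21], [8, 4, 5, 21], [8, 4, 5, 21]]
`print(lists[1])` → prints [8, 4, 5, 21]
`print(lists[2])` → prints [8, 4, 5, 21]
`print(shared)` → prints [8, 4, 5, 21]

Answer:
[8, 4, 5, 21]
[8, 4, 5, 21]
[8, 4, 5, 21]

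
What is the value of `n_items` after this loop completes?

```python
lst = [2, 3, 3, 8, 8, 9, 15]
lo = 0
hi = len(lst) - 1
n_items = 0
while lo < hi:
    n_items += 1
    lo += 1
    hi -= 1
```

Iterations until pointers meet (list length 7)
`n_items` takes the values: 0 → 1 → 2 → 3

Answer: 3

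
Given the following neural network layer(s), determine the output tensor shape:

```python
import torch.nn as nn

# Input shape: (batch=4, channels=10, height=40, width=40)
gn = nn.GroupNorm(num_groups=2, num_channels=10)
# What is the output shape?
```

Input: (4, 10, 40, 40) -> Output: (4, 10, 40, 40)

Answer: (4, 10, 40, 40)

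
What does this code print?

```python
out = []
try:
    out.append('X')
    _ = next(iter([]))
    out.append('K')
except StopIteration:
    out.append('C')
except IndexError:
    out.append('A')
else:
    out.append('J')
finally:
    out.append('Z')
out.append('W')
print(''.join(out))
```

Execution trace: 'X' (try body) → 'C' (except StopIteration) → 'Z' (finally) → 'W' (after the try/except). Output: XCZW

Answer: XCZW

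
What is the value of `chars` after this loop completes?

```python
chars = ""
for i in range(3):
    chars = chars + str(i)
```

Concatenate digits 0 to 2
`chars` takes the values: "" → "0" → "01" → "012"

Answer: "012"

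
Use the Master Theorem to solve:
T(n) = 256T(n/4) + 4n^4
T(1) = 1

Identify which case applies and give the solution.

a=256, b=4, f(n)=4n^4. log_4(256) = 4. Since c=4 = 4, Case 2 applies: T(n) = Θ(n^log_b(a) · log n) = O(n^4 log n).

Answer: O(n^4 log n) - Case 2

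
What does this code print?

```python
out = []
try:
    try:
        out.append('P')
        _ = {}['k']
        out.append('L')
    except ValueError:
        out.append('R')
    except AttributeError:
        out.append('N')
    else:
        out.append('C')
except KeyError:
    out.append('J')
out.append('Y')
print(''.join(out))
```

Execution trace: 'P' (try body) → 'J' (outer except KeyError) → 'Y' (after the try/except). Output: PJY

Answer: PJY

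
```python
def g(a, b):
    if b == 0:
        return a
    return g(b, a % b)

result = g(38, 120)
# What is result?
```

g(38, 120) -> g(120, 38) -> g(38, 6) -> g(6, 2) -> g(2, 0) -> 2

Answer: 2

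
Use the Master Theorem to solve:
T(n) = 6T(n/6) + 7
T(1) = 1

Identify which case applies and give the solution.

a=6, b=6, f(n)=7. log_6(6) = 1. Since c=0 < 1, Case 1 applies: T(n) = Θ(n^log_b(a)) = O(n).

Answer: O(n) - Case 1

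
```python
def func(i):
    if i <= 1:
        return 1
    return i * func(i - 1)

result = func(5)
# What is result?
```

func(5) = 5 * 4 * 3 * 2 * 1 = 120

Answer: 120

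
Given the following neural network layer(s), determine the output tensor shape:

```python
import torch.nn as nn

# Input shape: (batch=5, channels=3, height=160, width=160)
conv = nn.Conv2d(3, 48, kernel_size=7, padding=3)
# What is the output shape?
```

Input: (5, 3, 160, 160) -> Output: (5, 48, 160, 160)

Answer: (5, 48, 160, 160)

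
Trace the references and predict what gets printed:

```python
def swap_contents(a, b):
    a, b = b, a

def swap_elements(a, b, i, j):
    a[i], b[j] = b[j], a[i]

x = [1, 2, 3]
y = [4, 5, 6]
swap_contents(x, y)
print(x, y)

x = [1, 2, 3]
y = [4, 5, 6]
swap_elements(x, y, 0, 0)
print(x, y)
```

Key concept: parameter rebinding vs mutation.
Step by step:
`x = [1, 2, 3]` → x = [1, 2, 3]
`y = [4, 5, 6]` → y = [4, 5, 6]
`swap_contents(x, y)` → no visible change to tracked variables
`print(x, y)` → prints [1, 2, 3] [4, 5, 6]
`x = [1, 2, 3]` → x = [1, 2, 3]
`y = [4, 5, 6]` → y = [4, 5, 6]
`swap_elements(x, y, 0, 0)` → x = [4, 2, 3]; y = [1, 5, 6]
`print(x, y)` → prints [4, 2, 3] [1, 5, 6]

Answer:
[1, 2, 3] [4, 5, 6]
[4, 2, 3] [1, 5, 6]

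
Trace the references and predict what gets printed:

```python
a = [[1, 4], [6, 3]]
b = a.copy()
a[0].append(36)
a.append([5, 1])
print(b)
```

Key concept: shallow copy with nested lists.
Step by step:
`a = [[1, 4], [6, 3]]` → a = [[1, 4], [6, 3]]
`b = a.copy()` → b = [[1, 4], [6, 3]]
`a[0].append(36)` → a = [[1, 4, 36], [6, 3]]; b = [[1, 4, 36], [6, 3]]
`a.append([5, 1])` → a = [[1, 4, 36], [6, 3], [5, 1]]
`print(b)` → prints [[1, 4, 36], [6, 3]]

Answer: [[1, 4, 36], [6, 3]]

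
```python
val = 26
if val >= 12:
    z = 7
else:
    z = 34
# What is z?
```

Trace:
`val = 26` → val = 26
`if val >= 12: ...` → val >= 12 is True → z = 7
So z = 7

Answer: 7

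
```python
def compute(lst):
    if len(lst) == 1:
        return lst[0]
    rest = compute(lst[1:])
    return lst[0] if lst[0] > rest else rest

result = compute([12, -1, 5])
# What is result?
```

Recursive max over [12, -1, 5] = 12

Answer: 12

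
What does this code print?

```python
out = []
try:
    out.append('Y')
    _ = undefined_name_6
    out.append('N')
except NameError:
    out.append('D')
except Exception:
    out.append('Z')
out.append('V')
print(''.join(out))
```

Execution trace: 'Y' (try body) → 'D' (except NameError) → 'V' (after the try/except). Output: YDV

Answer: YDV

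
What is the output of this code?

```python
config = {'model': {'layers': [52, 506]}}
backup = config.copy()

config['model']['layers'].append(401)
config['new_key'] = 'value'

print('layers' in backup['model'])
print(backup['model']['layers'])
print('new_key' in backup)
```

Key concept: shallow copy gotcha with nested dict.
Step by step:
`config = {'model': {'layers': [52, 506]}}` → config = {'model': {'layers': [52, 506]}}
`backup = config.copy()` → backup = {'model': {'layers': [52, 506]}}
`config['model']['layers'].append(401)` → config = {'model': {'layers': [52, 506, 401]}}; backup = {'model': {'layers': [52, 506, 401]}}
`config['new_key'] = 'value'` → config = {'model': {'layers': [52, 506, 401]}, 'new_key': 'value'}
`print('layers' in backup['model'])` → prints True
`print(backup['model']['layers'])` → prints [52, 506, 401]
`print('new_key' in backup)` → prints False

Answer:
True
[52, 506, 401]
False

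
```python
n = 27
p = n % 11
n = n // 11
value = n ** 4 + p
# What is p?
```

Trace:
`n = 27` → n = 27
`p = n % 11` → p = 5
`n = n // 11` → n = 2
`value = n ** 4 + p` → value = 21
So p = 5

Answer: 5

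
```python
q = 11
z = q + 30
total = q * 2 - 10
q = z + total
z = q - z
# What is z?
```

Trace:
`q = 11` → q = 11
`z = q + 30` → z = 41
`total = q * 2 - 10` → total = 12
`q = z + total` → q = 53
`z = q - z` → z = 12
So z = 12

Answer: 12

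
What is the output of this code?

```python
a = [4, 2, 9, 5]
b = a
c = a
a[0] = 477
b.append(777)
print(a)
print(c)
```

Key concept: multiple aliases.
Step by step:
`a = [4, 2, 9, 5]` → a = [4, 2, 9, 5]
`b = a` → b = [4, 2, 9, 5] (same object as a)
`c = a` → c = [4, 2, 9, 5] (same object as a, b)
`a[0] = 477` → a = [477, 2, 9, 5] (same object as b, c); b = [477, 2, 9, 5] (same object as a, c); c = [477, 2, 9, 5] (same object as a, b)
`b.append(777)` → a = [477, 2, 9, 5, 777] (same object as b, c); b = [477, 2, 9, 5, 777] (same object as a, c); c = [477, 2, 9, 5, 777] (same object as a, b)
`print(a)` → prints [477, 2, 9, 5, 777]
`print(c)` → prints [477, 2, 9, 5, 777]

Answer:
[477, 2, 9, 5, 777]
[477, 2, 9, 5, 777]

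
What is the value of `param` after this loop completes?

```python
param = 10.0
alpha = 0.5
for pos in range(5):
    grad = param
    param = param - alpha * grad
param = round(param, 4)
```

Gradient descent: w = 10.0 * (1 - 0.5)^5
`param` takes the values: 10.0 → 5.0 → 2.5 → 1.25 → 0.625 → 0.3125

Answer: 0.3125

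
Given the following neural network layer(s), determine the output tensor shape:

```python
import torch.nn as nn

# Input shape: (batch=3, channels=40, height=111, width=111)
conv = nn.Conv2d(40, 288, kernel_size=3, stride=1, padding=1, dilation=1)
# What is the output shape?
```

Input: (3, 40, 111, 111) -> Output: (3, 288, 111, 111)

Answer: (3, 288, 111, 111)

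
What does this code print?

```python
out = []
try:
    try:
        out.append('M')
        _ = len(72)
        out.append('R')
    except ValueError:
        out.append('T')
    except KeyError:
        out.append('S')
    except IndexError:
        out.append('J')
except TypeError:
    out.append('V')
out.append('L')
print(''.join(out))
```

Execution trace: 'M' (try body) → 'V' (outer except TypeError) → 'L' (after the try/except). Output: MVL

Answer: MVL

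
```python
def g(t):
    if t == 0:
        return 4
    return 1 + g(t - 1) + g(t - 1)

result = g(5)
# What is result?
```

g(t) = 1 + 2·g(t-1), g(0)=4. Closed form: (4+1)·2^5 - 1 = 159.

Answer: 159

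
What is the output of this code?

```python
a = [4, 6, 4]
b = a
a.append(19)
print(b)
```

Key concept: basic list aliasing.
Step by step:
`a = [4, 6, 4]` → a = [4, 6, 4]
`b = a` → b = [4, 6, 4] (same object as a)
`a.append(19)` → a = [4, 6, 4, 19] (same object as b); b = [4, 6, 4, 19] (same object as a)
`print(b)` → prints [4, 6, 4, 19]

Answer: [4, 6, 4, 19]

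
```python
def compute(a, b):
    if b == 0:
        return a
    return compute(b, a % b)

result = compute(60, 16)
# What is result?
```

compute(60, 16) -> compute(16, 12) -> compute(12, 4) -> compute(4, 0) -> 4

Answer: 4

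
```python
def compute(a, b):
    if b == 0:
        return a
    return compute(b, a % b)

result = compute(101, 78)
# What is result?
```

compute(101, 78) -> compute(78, 23) -> compute(23, 9) -> compute(9, 5) -> compute(5, 4) -> compute(4, 1) -> compute(1, 0) -> 1

Answer: 1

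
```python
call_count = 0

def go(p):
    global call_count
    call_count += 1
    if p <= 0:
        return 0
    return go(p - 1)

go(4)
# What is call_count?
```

Linear recursion stepping by 1: 5 calls from p=4 down to ≤0.

Answer: 5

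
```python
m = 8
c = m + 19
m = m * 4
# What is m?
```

Trace:
`m = 8` → m = 8
`c = m + 19` → c = 27
`m = m * 4` → m = 32
So m = 32

Answer: 32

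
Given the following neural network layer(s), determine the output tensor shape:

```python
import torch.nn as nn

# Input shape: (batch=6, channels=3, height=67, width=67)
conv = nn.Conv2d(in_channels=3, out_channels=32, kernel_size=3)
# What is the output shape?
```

Input: (6, 3, 67, 67) -> Output: (6, 32, 65, 65)

Answer: (6, 32, 65, 65)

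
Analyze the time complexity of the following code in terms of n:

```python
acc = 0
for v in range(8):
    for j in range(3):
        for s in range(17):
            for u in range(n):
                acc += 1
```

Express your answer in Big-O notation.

Each loop level contributes: 1 × 1 × 1 × n. Multiplying the contributions gives O(n).

Answer: O(n)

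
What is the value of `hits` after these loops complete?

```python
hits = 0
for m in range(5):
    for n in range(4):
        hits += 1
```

5 * 4 = 20
`hits` takes the values: 0 → 1 → 2 → 3 → 4 → 5 → 6 → 7 → 8 → 9 → 10 → 11 → 12 → 13 → 14 → 15 → 16 → 17 → 18 → 19 → 20

Answer: 20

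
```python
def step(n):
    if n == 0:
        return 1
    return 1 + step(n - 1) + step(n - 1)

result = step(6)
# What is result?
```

step(n) = 1 + 2·step(n-1), step(0)=1. Closed form: (1+1)·2^6 - 1 = 127.

Answer: 127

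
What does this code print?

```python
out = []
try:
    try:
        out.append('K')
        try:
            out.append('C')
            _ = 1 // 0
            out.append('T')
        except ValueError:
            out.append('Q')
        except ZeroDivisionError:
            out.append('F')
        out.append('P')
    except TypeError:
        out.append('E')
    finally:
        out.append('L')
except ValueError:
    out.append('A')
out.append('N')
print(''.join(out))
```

Execution trace: 'K' (try body) → 'C' (inner try body) → 'F' (inner except ZeroDivisionError) → 'P' (try body, no exception) → 'L' (finally) → 'N' (after the try/except). Output: KCFPLN

Answer: KCFPLN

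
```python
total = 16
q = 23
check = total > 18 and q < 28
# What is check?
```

Trace:
`total = 16` → total = 16
`q = 23` → q = 23
`check = total > 18 and q < 28` → check = False
So check = False

Answer: False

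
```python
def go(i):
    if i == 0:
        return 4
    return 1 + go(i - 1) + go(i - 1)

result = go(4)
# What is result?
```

go(i) = 1 + 2·go(i-1), go(0)=4. Closed form: (4+1)·2^4 - 1 = 79.

Answer: 79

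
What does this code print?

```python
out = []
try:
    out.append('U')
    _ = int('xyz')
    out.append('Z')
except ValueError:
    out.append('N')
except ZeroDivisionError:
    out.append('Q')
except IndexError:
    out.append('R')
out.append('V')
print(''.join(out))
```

Execution trace: 'U' (try body) → 'N' (except ValueError) → 'V' (after the try/except). Output: UNV

Answer: UNV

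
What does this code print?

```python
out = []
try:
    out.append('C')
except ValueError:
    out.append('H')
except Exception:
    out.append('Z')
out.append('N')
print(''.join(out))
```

Execution trace: 'C' (try body, no exception) → 'N' (after the try/except). Output: CN

Answer: CN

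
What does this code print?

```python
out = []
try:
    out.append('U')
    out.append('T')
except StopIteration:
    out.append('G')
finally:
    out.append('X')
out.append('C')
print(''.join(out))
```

Execution trace: 'U' (try body) → 'T' (try body, no exception) → 'X' (finally) → 'C' (after the try/except). Output: UTXC

Answer: UTXC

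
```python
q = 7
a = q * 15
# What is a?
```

Trace:
`q = 7` → q = 7
`a = q * 15` → a = 105
So a = 105

Answer: 105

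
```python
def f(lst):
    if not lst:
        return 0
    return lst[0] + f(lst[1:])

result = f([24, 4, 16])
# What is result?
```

24 + 4 + 16 + 0 = 44

Answer: 44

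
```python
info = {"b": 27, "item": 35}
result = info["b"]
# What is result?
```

Trace:
`info = {"b": 27, "item": 35}` → info = {'b': 27, 'item': 35}
`result = info["b"]` → result = 27
So result = 27

Answer: 27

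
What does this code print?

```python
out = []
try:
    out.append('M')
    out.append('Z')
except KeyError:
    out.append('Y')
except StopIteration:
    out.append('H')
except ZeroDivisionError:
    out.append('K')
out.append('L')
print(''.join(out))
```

Execution trace: 'M' (try body) → 'Z' (try body, no exception) → 'L' (after the try/except). Output: MZL

Answer: MZL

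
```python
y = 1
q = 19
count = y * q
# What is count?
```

Trace:
`y = 1` → y = 1
`q = 19` → q = 19
`count = y * q` → count = 19
So count = 19

Answer: 19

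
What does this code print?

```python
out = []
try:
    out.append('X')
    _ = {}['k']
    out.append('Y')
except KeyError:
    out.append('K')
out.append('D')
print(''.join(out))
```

Execution trace: 'X' (try body) → 'K' (except KeyError) → 'D' (after the try/except). Output: XKD

Answer: XKD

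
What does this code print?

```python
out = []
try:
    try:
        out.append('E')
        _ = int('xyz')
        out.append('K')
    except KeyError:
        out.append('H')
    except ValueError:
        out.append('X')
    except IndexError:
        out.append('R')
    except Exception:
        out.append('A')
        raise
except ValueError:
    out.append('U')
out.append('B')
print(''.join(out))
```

Execution trace: 'E' (inner try body) → 'X' (inner except ValueError) → 'B' (after the try/except). Output: EXB

Answer: EXB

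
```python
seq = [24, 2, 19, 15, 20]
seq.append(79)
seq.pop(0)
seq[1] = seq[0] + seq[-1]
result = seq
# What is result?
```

Trace:
`seq = [24, 2, 19, 15, 20]` → seq = [24, 2, 19, 15, 20]
`seq.append(79)` → seq = [24, 2, 19, 15, 20, 79]
`seq.pop(0)` → seq = [2, 19, 15, 20, 79]
`seq[1] = seq[0] + seq[-1]` → seq = [2, 81, 15, 20, 79]
`result = seq` → result = [2, 81, 15, 20, 79]
So result = [2, 81, 15, 20, 79]

Answer: [2, 81, 15, 20, 79]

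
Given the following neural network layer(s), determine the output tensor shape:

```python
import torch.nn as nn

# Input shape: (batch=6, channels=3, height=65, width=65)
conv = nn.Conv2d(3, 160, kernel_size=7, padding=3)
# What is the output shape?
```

Input: (6, 3, 65, 65) -> Output: (6, 160, 65, 65)

Answer: (6, 160, 65, 65)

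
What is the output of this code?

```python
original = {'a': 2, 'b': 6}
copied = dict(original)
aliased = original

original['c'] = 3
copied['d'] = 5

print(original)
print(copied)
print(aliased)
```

Key concept: dict() creates copy, assignment creates alias.
Step by step:
`original = {'a': 2, 'b': 6}` → original = {'a': 2, 'b': 6}
`copied = dict(original)` → copied = {'a': 2, 'b': 6}
`aliased = original` → aliased = {'a': 2, 'b': 6} (same object as original)
`original['c'] = 3` → original = {'a': 2, 'b': 6, 'c': 3} (same object as aliased); aliased = {'a': 2, 'b': 6, 'c': 3} (same object as original)
`copied['d'] = 5` → copied = {'a': 2, 'b': 6, 'd': 5}
`print(original)` → prints {'a': 2, 'b': 6, 'c': 3}
`print(copied)` → prints {'a': 2, 'b': 6, 'd': 5}
`print(aliased)` → prints {'a': 2, 'b': 6, 'c': 3}

Answer:
{'a': 2, 'b': 6, 'c': 3}
{'a': 2, 'b': 6, 'd': 5}
{'a': 2, 'b': 6, 'c': 3}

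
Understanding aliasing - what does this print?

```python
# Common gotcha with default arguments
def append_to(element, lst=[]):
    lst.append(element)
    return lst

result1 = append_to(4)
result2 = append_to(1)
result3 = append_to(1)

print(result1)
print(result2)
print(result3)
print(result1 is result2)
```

Key concept: mutable default argument gotcha.
Step by step:
`result1 = append_to(4)` → result1 = [4]
`result2 = append_to(1)` → result1 = [4, 1] (same object as result2); result2 = [4, 1] (same object as result1)
`result3 = append_to(1)` → result1 = [4, 1, 1] (same object as result2, result3); result2 = [4, 1, 1] (same object as result1, result3); result3 = [4, 1, 1] (same object as result1, result2)
`print(result1)` → prints [4, 1, 1]
`print(result2)` → prints [4, 1, 1]
`print(result3)` → prints [4, 1, 1]
`print(result1 is result2)` → prints True

Answer:
[4, 1, 1]
[4, 1, 1]
[4, 1, 1]
True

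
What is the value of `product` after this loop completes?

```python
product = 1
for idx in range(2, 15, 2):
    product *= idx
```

Product of even numbers 2 to 14
`product` takes the values: 1 → 2 → 8 → 48 → 384 → 3840 → 46080 → 645120

Answer: 645120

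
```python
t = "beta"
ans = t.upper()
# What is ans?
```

Trace:
`t = "beta"` → t = 'beta'
`ans = t.upper()` → ans = 'BETA'
So ans = 'BETA'

Answer: 'BETA'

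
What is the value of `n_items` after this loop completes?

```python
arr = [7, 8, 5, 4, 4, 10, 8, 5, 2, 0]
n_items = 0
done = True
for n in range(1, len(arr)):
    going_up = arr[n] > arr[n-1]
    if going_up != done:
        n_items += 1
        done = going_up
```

Count direction changes in [7, 8, 5, 4, 4, 10, 8, 5, 2, 0]
`n_items` takes the values: 0 → 1 → 2 → 3

Answer: 3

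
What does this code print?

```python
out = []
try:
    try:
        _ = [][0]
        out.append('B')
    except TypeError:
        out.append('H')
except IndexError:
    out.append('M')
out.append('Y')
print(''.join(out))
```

Execution trace: 'M' (outer except IndexError) → 'Y' (after the try/except). Output: MY

Answer: MY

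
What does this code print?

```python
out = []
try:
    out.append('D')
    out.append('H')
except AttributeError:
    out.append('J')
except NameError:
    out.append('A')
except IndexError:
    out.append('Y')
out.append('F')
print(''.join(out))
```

Execution trace: 'D' (try body) → 'H' (try body, no exception) → 'F' (after the try/except). Output: DHF

Answer: DHF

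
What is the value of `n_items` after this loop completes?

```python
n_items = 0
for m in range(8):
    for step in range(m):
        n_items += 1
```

Triangle number: 0+1+2+...+7
`n_items` takes the values: 0 → 1 → 2 → 3 → 4 → 5 → 6 → 7 → 8 → 9 → 10 → 11 → 12 → 13 → 14 → 15 → 16 → 17 → 18 → 19 → 20 → 21 → 22 → 23 → 24 → 25 → 26 → 27 → 28

Answer: 28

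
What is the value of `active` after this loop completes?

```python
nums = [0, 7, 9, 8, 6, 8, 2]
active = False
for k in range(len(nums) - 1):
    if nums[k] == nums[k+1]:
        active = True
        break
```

Check consecutive duplicates in [0, 7, 9, 8, 6, 8, 2]
`active` takes the values: False

Answer: False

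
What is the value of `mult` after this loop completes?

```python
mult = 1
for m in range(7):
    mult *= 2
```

2^7 = 128
`mult` takes the values: 1 → 2 → 4 → 8 → 16 → 32 → 64 → 128

Answer: 128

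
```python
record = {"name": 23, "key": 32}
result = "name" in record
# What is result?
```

Trace:
`record = {"name": 23, "key": 32}` → record = {'name': 23, 'key': 32}
`result = "name" in record` → result = True
So result = True

Answer: True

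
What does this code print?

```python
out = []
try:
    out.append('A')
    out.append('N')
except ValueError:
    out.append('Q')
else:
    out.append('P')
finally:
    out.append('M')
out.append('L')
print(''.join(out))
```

Execution trace: 'A' (try body) → 'N' (try body, no exception) → 'P' (else) → 'M' (finally) → 'L' (after the try/except). Output: ANPML

Answer: ANPML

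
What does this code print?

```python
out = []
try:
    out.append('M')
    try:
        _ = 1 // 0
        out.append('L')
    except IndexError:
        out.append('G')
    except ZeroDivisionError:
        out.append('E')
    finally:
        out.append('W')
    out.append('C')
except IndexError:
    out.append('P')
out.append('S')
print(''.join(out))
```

Execution trace: 'M' (try body) → 'E' (inner except ZeroDivisionError) → 'W' (inner finally) → 'C' (try body, no exception) → 'S' (after the try/except). Output: MEWCS

Answer: MEWCS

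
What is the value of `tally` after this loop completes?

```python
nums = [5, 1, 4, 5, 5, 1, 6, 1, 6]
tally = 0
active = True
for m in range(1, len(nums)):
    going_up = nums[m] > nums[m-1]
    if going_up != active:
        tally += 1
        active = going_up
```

Count direction changes in [5, 1, 4, 5, 5, 1, 6, 1, 6]
`tally` takes the values: 0 → 1 → 2 → 3 → 4 → 5 → 6

Answer: 6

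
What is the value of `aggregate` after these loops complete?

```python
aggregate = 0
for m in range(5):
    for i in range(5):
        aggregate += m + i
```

Sum of all m+i for m,i in 5x5
`aggregate` takes the values: 0 → 1 → 3 → 6 → 10 → 11 → 13 → 16 → 20 → 25 → 27 → 30 → 34 → 39 → 45 → 48 → 52 → 57 → 63 → 70 → 74 → 79 → 85 → 92 → 100

Answer: 100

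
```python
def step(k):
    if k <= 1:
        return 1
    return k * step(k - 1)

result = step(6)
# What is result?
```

step(6) = 6 * 5 * 4 * 3 * 2 * 1 = 720

Answer: 720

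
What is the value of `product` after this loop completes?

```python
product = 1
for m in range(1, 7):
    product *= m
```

6! = 720
`product` takes the values: 1 → 2 → 6 → 24 → 120 → 720

Answer: 720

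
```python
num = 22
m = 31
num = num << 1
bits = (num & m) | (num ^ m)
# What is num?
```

Trace:
`num = 22` → num = 22
`m = 31` → m = 31
`num = num << 1` → num = 44
`bits = (num & m) | (num ^ m)` → bits = 63
So num = 44

Answer: 44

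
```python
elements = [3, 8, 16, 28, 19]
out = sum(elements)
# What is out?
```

Trace:
`elements = [3, 8, 16, 28, 19]` → elements = [3, 8, 16, 28, 19]
`out = sum(elements)` → out = 74
So out = 74

Answer: 74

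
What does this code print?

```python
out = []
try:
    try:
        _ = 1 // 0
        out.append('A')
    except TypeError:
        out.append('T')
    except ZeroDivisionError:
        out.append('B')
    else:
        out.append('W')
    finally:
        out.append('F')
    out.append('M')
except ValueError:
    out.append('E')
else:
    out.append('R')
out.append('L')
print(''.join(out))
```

Execution trace: 'B' (inner except ZeroDivisionError) → 'F' (inner finally) → 'M' (try body, no exception) → 'R' (else) → 'L' (after the try/except). Output: BFMRL

Answer: BFMRL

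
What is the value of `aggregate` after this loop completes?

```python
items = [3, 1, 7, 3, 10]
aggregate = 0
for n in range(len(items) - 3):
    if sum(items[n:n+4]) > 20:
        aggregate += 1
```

Count windows with sum > 20
`aggregate` takes the values: 0 → 1

Answer: 1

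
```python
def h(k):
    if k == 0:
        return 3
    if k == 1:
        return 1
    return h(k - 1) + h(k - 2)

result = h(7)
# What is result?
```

Build up from base cases: h(0)=3, h(1)=1, h(2)=4, h(3)=5, h(4)=9, h(5)=14, h(6)=23, ..., h(7)=37

Answer: 37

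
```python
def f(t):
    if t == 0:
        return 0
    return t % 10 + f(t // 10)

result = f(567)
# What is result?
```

Sum of digits of 567: 7 + 6 + 5 = 18

Answer: 18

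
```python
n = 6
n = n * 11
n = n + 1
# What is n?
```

Trace:
`n = 6` → n = 6
`n = n * 11` → n = 66
`n = n + 1` → n = 67
So n = 67

Answer: 67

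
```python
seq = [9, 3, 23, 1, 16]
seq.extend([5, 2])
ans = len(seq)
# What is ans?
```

Trace:
`seq = [9, 3, 23, 1, 16]` → seq = [9, 3, 23, 1, 16]
`seq.extend([5, 2])` → seq = [9, 3, 23, 1, 16, 5, 2]
`ans = len(seq)` → ans = 7
So ans = 7

Answer: 7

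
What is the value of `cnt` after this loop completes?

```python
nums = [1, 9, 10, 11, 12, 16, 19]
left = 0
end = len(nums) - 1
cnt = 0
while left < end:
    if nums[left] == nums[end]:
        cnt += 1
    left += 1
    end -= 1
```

Count matching pairs from ends
`cnt` takes the values: 0

Answer: 0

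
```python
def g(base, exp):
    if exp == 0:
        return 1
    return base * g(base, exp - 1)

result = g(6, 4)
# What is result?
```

g(6, 4) = 6 * 6 * 6 * 6 = 1296

Answer: 1296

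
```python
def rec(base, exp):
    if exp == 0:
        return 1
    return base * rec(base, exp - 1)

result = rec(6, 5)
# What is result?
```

rec(6, 5) = 6 * 6 * 6 * 6 * 6 = 7776

Answer: 7776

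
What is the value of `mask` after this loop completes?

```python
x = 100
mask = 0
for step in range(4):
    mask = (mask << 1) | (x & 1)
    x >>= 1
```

Reverse lowest 4 bits of 100
`mask` takes the values: 0 → 1 → 2

Answer: 2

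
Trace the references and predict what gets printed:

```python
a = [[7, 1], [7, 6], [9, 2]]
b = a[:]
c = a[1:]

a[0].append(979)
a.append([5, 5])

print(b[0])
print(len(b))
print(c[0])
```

Key concept: slice with nested mutation.
Step by step:
`a = [[7, 1], [7, 6], [9, 2]]` → a = [[7, 1], [7, 6], [9, 2]]
`b = a[:]` → b = [[7, 1], [7, 6], [9, 2]]
`c = a[1:]` → c = [[7, 6], [9, 2]]
`a[0].append(979)` → a = [[7, 1, 979], [7, 6], [9, 2]]; b = [[7, 1, 979], [7, 6], [9, 2]]
`a.append([5, 5])` → a = [[7, 1, 979], [7, 6], [9, 2], [5, 5]]
`print(b[0])` → prints [7, 1, 979]
`print(len(b))` → prints 3
`print(c[0])` → prints [7, 6]

Answer:
[7, 1, 979]
3
[7, 6]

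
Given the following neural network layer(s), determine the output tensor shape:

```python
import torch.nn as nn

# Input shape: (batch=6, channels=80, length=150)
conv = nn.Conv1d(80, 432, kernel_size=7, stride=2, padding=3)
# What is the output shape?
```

Input: (6, 80, 150) -> Output: (6, 432, 75)

Answer: (6, 432, 75)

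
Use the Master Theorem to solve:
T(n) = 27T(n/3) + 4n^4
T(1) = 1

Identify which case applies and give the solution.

a=27, b=3, f(n)=4n^4. log_3(27) = 3. Since c=4 > 3 and the regularity condition holds (27(n/3)^4 = (27/3^4)n^4 with 27/3^4 < 1), Case 3 applies: T(n) = Θ(f(n)) = O(n^4).

Answer: O(n^4) - Case 3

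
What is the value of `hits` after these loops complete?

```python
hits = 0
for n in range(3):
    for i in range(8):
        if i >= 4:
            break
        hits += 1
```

Inner breaks at 4, outer runs 3 times
`hits` takes the values: 0 → 1 → 2 → 3 → 4 → 5 → 6 → 7 → 8 → 9 → 10 → 11 → 12

Answer: 12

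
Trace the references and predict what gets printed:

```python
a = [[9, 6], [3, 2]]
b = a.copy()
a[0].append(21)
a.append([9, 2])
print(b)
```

Key concept: shallow copy with nested lists.
Step by step:
`a = [[9, 6], [3, 2]]` → a = [[9, 6], [3, 2]]
`b = a.copy()` → b = [[9, 6], [3, 2]]
`a[0].append(21)` → a = [[9, 6, 21], [3, 2]]; b = [[9, 6, 21], [3, 2]]
`a.append([9, 2])` → a = [[9, 6, 21], [3, 2], [9, 2]]
`print(b)` → prints [[9, 6, 21], [3, 2]]

Answer: [[9, 6, 21], [3, 2]]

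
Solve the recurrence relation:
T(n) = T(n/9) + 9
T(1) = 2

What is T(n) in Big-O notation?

Each step divides n by 9 and adds 9. After log_9(n) steps we reach T(1)=2. So T(n) = 9·log_9(n) + 2 = O(log n).

Answer: O(log n)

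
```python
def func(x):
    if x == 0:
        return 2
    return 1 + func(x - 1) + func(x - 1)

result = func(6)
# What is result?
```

func(x) = 1 + 2·func(x-1), func(0)=2. Closed form: (2+1)·2^6 - 1 = 191.

Answer: 191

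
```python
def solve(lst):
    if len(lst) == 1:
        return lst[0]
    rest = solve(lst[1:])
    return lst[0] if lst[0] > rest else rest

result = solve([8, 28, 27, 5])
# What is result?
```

Recursive max over [8, 28, 27, 5] = 28

Answer: 28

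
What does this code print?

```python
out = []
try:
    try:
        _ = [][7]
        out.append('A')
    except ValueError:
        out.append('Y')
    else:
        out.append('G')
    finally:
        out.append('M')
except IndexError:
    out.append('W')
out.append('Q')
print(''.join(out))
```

Execution trace: 'M' (inner finally) → 'W' (outer except IndexError) → 'Q' (after the try/except). Output: MWQ

Answer: MWQ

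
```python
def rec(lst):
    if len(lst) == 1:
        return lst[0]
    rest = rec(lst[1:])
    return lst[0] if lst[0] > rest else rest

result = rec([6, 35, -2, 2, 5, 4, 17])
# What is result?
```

Recursive max over [6, 35, -2, 2, 5, 4, 17] = 35

Answer: 35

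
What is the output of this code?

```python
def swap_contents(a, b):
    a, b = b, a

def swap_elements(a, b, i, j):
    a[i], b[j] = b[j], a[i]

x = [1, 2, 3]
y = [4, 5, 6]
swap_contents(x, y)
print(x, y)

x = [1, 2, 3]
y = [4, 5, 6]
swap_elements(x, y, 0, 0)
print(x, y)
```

Key concept: parameter rebinding vs mutation.
Step by step:
`x = [1, 2, 3]` → x = [1, 2, 3]
`y = [4, 5, 6]` → y = [4, 5, 6]
`swap_contents(x, y)` → no visible change to tracked variables
`print(x, y)` → prints [1, 2, 3] [4, 5, 6]
`x = [1, 2, 3]` → x = [1, 2, 3]
`y = [4, 5, 6]` → y = [4, 5, 6]
`swap_elements(x, y, 0, 0)` → x = [4, 2, 3]; y = [1, 5, 6]
`print(x, y)` → prints [4, 2, 3] [1, 5, 6]

Answer:
[1, 2, 3] [4, 5, 6]
[4, 2, 3] [1, 5, 6]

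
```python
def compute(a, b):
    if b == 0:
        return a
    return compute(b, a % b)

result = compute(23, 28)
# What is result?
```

compute(23, 28) -> compute(28, 23) -> compute(23, 5) -> compute(5, 3) -> compute(3, 2) -> compute(2, 1) -> compute(1, 0) -> 1

Answer: 1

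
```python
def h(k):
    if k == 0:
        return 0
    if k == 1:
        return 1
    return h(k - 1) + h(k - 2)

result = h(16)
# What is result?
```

Build up from base cases: h(0)=0, h(1)=1, h(2)=1, h(3)=2, h(4)=3, h(5)=5, h(6)=8, ..., h(16)=987

Answer: 987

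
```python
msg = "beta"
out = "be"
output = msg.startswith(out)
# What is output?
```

Trace:
`msg = "beta"` → msg = 'beta'
`out = "be"` → out = 'be'
`output = msg.startswith(out)` → output = True
So output = True

Answer: True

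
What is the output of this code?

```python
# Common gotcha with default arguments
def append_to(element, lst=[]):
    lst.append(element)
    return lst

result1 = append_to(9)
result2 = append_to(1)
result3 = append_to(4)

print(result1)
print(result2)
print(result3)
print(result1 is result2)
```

Key concept: mutable default argument gotcha.
Step by step:
`result1 = append_to(9)` → result1 = [9]
`result2 = append_to(1)` → result1 = [9, 1] (same object as result2); result2 = [9, 1] (same object as result1)
`result3 = append_to(4)` → result1 = [9, 1, 4] (same object as result2, result3); result2 = [9, 1, 4] (same object as result1, result3); result3 = [9, 1, 4] (same object as result1, result2)
`print(result1)` → prints [9, 1, 4]
`print(result2)` → prints [9, 1, 4]
`print(result3)` → prints [9, 1, 4]
`print(result1 is result2)` → prints True

Answer:
[9, 1, 4]
[9, 1, 4]
[9, 1, 4]
True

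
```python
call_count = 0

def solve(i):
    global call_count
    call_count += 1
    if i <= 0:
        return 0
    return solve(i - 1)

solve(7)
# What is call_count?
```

Linear recursion stepping by 1: 8 calls from i=7 down to ≤0.

Answer: 8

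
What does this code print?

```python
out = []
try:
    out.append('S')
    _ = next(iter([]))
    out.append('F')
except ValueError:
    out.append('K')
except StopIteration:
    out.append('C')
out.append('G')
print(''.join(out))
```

Execution trace: 'S' (try body) → 'C' (except StopIteration) → 'G' (after the try/except). Output: SCG

Answer: SCG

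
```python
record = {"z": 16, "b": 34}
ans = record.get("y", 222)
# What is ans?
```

Trace:
`record = {"z": 16, "b": 34}` → record = {'z': 16, 'b': 34}
`ans = record.get("y", 222)` → ans = 222
So ans = 222

Answer: 222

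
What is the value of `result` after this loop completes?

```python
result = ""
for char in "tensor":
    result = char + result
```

Reverse 'tensor'
`result` takes the values: "" → "t" → "et" → "net" → "snet" → "osnet" → "rosnet"

Answer: "rosnet"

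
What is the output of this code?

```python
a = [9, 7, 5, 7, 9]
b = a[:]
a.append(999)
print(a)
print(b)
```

Key concept: slice [:] creates copy.
Step by step:
`a = [9, 7, 5, 7, 9]` → a = [9, 7, 5, 7, 9]
`b = a[:]` → b = [9, 7, 5, 7, 9]
`a.append(999)` → a = [9, 7, 5, 7, 9, 999]
`print(a)` → prints [9, 7, 5, 7, 9, 999]
`print(b)` → prints [9, 7, 5, 7, 9]

Answer:
[9, 7, 5, 7, 9, 999]
[9, 7, 5, 7, 9]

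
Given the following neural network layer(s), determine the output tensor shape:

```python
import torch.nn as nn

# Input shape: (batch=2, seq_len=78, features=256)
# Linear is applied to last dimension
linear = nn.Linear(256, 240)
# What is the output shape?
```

Input: (2, 78, 256) -> Output: (2, 78, 240)

Answer: (2, 78, 240)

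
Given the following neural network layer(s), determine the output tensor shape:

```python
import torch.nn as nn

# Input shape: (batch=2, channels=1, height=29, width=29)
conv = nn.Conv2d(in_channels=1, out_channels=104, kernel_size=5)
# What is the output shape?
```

Input: (2, 1, 29, 29) -> Output: (2, 104, 25, 25)

Answer: (2, 104, 25, 25)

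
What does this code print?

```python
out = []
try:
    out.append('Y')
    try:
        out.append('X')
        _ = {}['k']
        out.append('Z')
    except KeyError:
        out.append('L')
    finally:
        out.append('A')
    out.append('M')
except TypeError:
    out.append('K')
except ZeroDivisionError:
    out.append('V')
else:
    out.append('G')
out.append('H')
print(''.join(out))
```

Execution trace: 'Y' (try body) → 'X' (inner try body) → 'L' (inner except KeyError) → 'A' (inner finally) → 'M' (try body, no exception) → 'G' (else) → 'H' (after the try/except). Output: YXLAMGH

Answer: YXLAMGH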